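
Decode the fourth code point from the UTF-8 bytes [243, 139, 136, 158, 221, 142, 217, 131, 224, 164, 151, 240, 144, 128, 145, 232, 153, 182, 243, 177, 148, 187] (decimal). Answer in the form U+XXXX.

Offset 0: leading byte 0xF3 = 11110011 → 4-byte char #1 = F3 8B 88 9E.
Offset 4: leading byte 0xDD = 11011101 → 2-byte char #2 = DD 8E.
Offset 6: leading byte 0xD9 = 11011001 → 2-byte char #3 = D9 83.
Offset 8: leading byte 0xE0 = 11100000 → 3-byte char #4 = E0 A4 97.
Leading byte 0xE0 = 11100000 matches 1110xxxx → 3-byte sequence.
Byte 1: 0xE0 = 11100000, payload 0000 (4 bits).
Byte 2: 0xA4 = 10100100 (10xxxxxx ✓), payload 100100.
Byte 3: 0x97 = 10010111 (10xxxxxx ✓), payload 010111.
Concatenate: 0000100100010111 = 0x917 (16 bits → U+0917).

U+0917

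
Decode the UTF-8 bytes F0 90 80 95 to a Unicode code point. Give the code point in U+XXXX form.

U+10015

Leading byte 0xF0 = 11110000 matches 11110xxx → 4-byte sequence.
Byte 1: 0xF0 = 11110000, payload 000 (3 bits).
Byte 2: 0x90 = 10010000 (10xxxxxx ✓), payload 010000.
Byte 3: 0x80 = 10000000 (10xxxxxx ✓), payload 000000.
Byte 4: 0x95 = 10010101 (10xxxxxx ✓), payload 010101.
Concatenate: 000010000000000010101 = 0x10015 (21 bits → U+10015).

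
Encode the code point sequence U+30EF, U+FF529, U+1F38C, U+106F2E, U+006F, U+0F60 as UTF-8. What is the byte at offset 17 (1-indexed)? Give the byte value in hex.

1-indexed offset 17 is 0-indexed offset 16.
U+30EF → 3-byte form E3 83 AF at offsets 0–2.
U+FF529 → 4-byte form F3 BF 94 A9 at offsets 3–6.
U+1F38C → 4-byte form F0 9F 8E 8C at offsets 7–10.
U+106F2E → 4-byte form F4 86 BC AE at offsets 11–14.
U+006F → 1-byte form 6F at offsets 15–15.
U+0F60 → 3-byte form E0 BD A0 at offsets 16–18.
Offset 16 falls in char 6's range; it's byte 1 of E0 BD A0 = 0xE0.

0xE0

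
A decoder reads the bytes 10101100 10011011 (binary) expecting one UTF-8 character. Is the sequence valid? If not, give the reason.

Byte 0xAC = 10101100 has the form 10xxxxxx — a continuation byte — but there is no preceding leading byte.

invalid (continuation byte with no leading byte)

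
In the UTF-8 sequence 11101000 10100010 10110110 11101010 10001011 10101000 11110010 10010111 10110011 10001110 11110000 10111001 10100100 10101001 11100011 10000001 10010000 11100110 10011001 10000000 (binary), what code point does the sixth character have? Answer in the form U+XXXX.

Offset 0: leading byte 0xE8 = 11101000 → 3-byte char #1 = E8 A2 B6.
Offset 3: leading byte 0xEA = 11101010 → 3-byte char #2 = EA 8B A8.
Offset 6: leading byte 0xF2 = 11110010 → 4-byte char #3 = F2 97 B3 8E.
Offset 10: leading byte 0xF0 = 11110000 → 4-byte char #4 = F0 B9 A4 A9.
Offset 14: leading byte 0xE3 = 11100011 → 3-byte char #5 = E3 81 90.
Offset 17: leading byte 0xE6 = 11100110 → 3-byte char #6 = E6 99 80.
Leading byte 0xE6 = 11100110 matches 1110xxxx → 3-byte sequence.
Byte 1: 0xE6 = 11100110, payload 0110 (4 bits).
Byte 2: 0x99 = 10011001 (10xxxxxx ✓), payload 011001.
Byte 3: 0x80 = 10000000 (10xxxxxx ✓), payload 000000.
Concatenate: 0110011001000000 = 0x6640 (16 bits → U+6640).

U+6640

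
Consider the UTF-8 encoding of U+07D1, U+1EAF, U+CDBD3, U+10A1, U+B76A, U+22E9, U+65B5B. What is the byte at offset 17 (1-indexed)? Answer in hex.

0x8B

1-indexed offset 17 is 0-indexed offset 16.
U+07D1 → 2-byte form DF 91 at offsets 0–1.
U+1EAF → 3-byte form E1 BA AF at offsets 2–4.
U+CDBD3 → 4-byte form F3 8D AF 93 at offsets 5–8.
U+10A1 → 3-byte form E1 82 A1 at offsets 9–11.
U+B76A → 3-byte form EB 9D AA at offsets 12–14.
U+22E9 → 3-byte form E2 8B A9 at offsets 15–17.
Offset 16 falls in char 6's range; it's byte 2 of E2 8B A9 = 0x8B.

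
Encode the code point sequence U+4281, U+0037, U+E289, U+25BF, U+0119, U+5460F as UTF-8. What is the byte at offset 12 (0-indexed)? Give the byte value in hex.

0xF1

U+4281 → 3-byte form E4 8A 81 at offsets 0–2.
U+0037 → 1-byte form 37 at offsets 3–3.
U+E289 → 3-byte form EE 8A 89 at offsets 4–6.
U+25BF → 3-byte form E2 96 BF at offsets 7–9.
U+0119 → 2-byte form C4 99 at offsets 10–11.
U+5460F → 4-byte form F1 94 98 8F at offsets 12–15.
Offset 12 falls in char 6's range; it's byte 1 of F1 94 98 8F = 0xF1.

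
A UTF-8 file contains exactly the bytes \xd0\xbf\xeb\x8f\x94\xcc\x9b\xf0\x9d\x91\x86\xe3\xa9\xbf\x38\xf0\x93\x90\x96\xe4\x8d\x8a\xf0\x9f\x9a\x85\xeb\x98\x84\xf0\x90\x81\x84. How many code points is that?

Byte at offset 0: 0xD0 = 11010000 → 2-byte char (#1). Advance 2.
Byte at offset 2: 0xEB = 11101011 → 3-byte char (#2). Advance 3.
Byte at offset 5: 0xCC = 11001100 → 2-byte char (#3). Advance 2.
Byte at offset 7: 0xF0 = 11110000 → 4-byte char (#4). Advance 4.
Byte at offset 11: 0xE3 = 11100011 → 3-byte char (#5). Advance 3.
Byte at offset 14: 0x38 = 00111000 → 1-byte char (#6). Advance 1.
Byte at offset 15: 0xF0 = 11110000 → 4-byte char (#7). Advance 4.
Byte at offset 19: 0xE4 = 11100100 → 3-byte char (#8). Advance 3.
Byte at offset 22: 0xF0 = 11110000 → 4-byte char (#9). Advance 4.
Byte at offset 26: 0xEB = 11101011 → 3-byte char (#10). Advance 3.
Byte at offset 29: 0xF0 = 11110000 → 4-byte char (#11). Advance 4.
Reached end at offset 33 after 11 code points.

11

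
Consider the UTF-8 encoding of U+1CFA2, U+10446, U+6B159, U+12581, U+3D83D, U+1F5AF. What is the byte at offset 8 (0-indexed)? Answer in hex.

U+1CFA2 → 4-byte form F0 9C BE A2 at offsets 0–3.
U+10446 → 4-byte form F0 90 91 86 at offsets 4–7.
U+6B159 → 4-byte form F1 AB 85 99 at offsets 8–11.
Offset 8 falls in char 3's range; it's byte 1 of F1 AB 85 99 = 0xF1.

0xF1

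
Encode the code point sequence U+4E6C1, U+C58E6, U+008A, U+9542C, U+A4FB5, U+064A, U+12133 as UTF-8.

U+4E6C1: 4-byte form → F1 8E 9B 81.
U+C58E6: 4-byte form → F3 85 A3 A6.
U+008A: 2-byte form → C2 8A.
U+9542C: 4-byte form → F2 95 90 AC.
U+A4FB5: 4-byte form → F2 A4 BE B5.
U+064A: 2-byte form → D9 8A.
U+12133: 4-byte form → F0 92 84 B3.
Concatenated (24 bytes): F1 8E 9B 81 F3 85 A3 A6 C2 8A F2 95 90 AC F2 A4 BE B5 D9 8A F0 92 84 B3.

F1 8E 9B 81 F3 85 A3 A6 C2 8A F2 95 90 AC F2 A4 BE B5 D9 8A F0 92 84 B3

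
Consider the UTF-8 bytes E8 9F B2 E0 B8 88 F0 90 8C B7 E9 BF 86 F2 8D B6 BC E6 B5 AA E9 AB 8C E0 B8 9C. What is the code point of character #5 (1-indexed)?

Offset 0: leading byte 0xE8 = 11101000 → 3-byte char #1 = E8 9F B2.
Offset 3: leading byte 0xE0 = 11100000 → 3-byte char #2 = E0 B8 88.
Offset 6: leading byte 0xF0 = 11110000 → 4-byte char #3 = F0 90 8C B7.
Offset 10: leading byte 0xE9 = 11101001 → 3-byte char #4 = E9 BF 86.
Offset 13: leading byte 0xF2 = 11110010 → 4-byte char #5 = F2 8D B6 BC.
Leading byte 0xF2 = 11110010 matches 11110xxx → 4-byte sequence.
Byte 1: 0xF2 = 11110010, payload 010 (3 bits).
Byte 2: 0x8D = 10001101 (10xxxxxx ✓), payload 001101.
Byte 3: 0xB6 = 10110110 (10xxxxxx ✓), payload 110110.
Byte 4: 0xBC = 10111100 (10xxxxxx ✓), payload 111100.
Concatenate: 010001101110110111100 = 0x8DDBC (21 bits → U+8DDBC).

U+8DDBC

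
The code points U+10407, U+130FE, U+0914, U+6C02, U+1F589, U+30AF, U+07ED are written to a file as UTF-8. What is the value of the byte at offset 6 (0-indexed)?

0x83

U+10407 → 4-byte form F0 90 90 87 at offsets 0–3.
U+130FE → 4-byte form F0 93 83 BE at offsets 4–7.
Offset 6 falls in char 2's range; it's byte 3 of F0 93 83 BE = 0x83.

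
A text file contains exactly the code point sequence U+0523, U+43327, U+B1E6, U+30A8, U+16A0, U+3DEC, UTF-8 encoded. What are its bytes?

U+0523: 2-byte form → D4 A3.
U+43327: 4-byte form → F1 83 8C A7.
U+B1E6: 3-byte form → EB 87 A6.
U+30A8: 3-byte form → E3 82 A8.
U+16A0: 3-byte form → E1 9A A0.
U+3DEC: 3-byte form → E3 B7 AC.
Concatenated (18 bytes): D4 A3 F1 83 8C A7 EB 87 A6 E3 82 A8 E1 9A A0 E3 B7 AC.

D4 A3 F1 83 8C A7 EB 87 A6 E3 82 A8 E1 9A A0 E3 B7 AC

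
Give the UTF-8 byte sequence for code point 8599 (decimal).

E2 86 97

U+2197 = 0x2197 = 8599 decimal. In range U+0800–U+FFFF → 3-byte form: 1110xxxx 10xxxxxx 10xxxxxx.
Binary (16 bits): 0010000110010111.
Split 4+6+6: 0010 | 000110 | 010111.
Byte 1: 11100010 = 0xE2.
Byte 2: 10000110 = 0x86.
Byte 3: 10010111 = 0x97.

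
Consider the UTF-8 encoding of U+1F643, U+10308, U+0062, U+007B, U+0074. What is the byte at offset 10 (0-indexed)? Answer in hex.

0x74

U+1F643 → 4-byte form F0 9F 99 83 at offsets 0–3.
U+10308 → 4-byte form F0 90 8C 88 at offsets 4–7.
U+0062 → 1-byte form 62 at offsets 8–8.
U+007B → 1-byte form 7B at offsets 9–9.
U+0074 → 1-byte form 74 at offsets 10–10.
Offset 10 falls in char 5's range; it's byte 1 of 74 = 0x74.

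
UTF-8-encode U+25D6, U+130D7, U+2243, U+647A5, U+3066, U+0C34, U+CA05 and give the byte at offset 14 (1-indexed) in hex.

0xA5

1-indexed offset 14 is 0-indexed offset 13.
U+25D6 → 3-byte form E2 97 96 at offsets 0–2.
U+130D7 → 4-byte form F0 93 83 97 at offsets 3–6.
U+2243 → 3-byte form E2 89 83 at offsets 7–9.
U+647A5 → 4-byte form F1 A4 9E A5 at offsets 10–13.
Offset 13 falls in char 4's range; it's byte 4 of F1 A4 9E A5 = 0xA5.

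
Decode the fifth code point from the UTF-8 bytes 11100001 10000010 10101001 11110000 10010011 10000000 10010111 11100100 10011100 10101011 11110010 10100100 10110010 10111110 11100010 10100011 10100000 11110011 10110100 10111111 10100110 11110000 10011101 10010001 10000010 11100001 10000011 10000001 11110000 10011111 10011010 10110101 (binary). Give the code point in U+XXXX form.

U+28E0

Offset 0: leading byte 0xE1 = 11100001 → 3-byte char #1 = E1 82 A9.
Offset 3: leading byte 0xF0 = 11110000 → 4-byte char #2 = F0 93 80 97.
Offset 7: leading byte 0xE4 = 11100100 → 3-byte char #3 = E4 9C AB.
Offset 10: leading byte 0xF2 = 11110010 → 4-byte char #4 = F2 A4 B2 BE.
Offset 14: leading byte 0xE2 = 11100010 → 3-byte char #5 = E2 A3 A0.
Leading byte 0xE2 = 11100010 matches 1110xxxx → 3-byte sequence.
Byte 1: 0xE2 = 11100010, payload 0010 (4 bits).
Byte 2: 0xA3 = 10100011 (10xxxxxx ✓), payload 100011.
Byte 3: 0xA0 = 10100000 (10xxxxxx ✓), payload 100000.
Concatenate: 0010100011100000 = 0x28E0 (16 bits → U+28E0).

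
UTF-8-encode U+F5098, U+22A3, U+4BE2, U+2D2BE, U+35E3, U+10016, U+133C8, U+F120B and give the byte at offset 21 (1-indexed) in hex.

0x96

1-indexed offset 21 is 0-indexed offset 20.
U+F5098 → 4-byte form F3 B5 82 98 at offsets 0–3.
U+22A3 → 3-byte form E2 8A A3 at offsets 4–6.
U+4BE2 → 3-byte form E4 AF A2 at offsets 7–9.
U+2D2BE → 4-byte form F0 AD 8A BE at offsets 10–13.
U+35E3 → 3-byte form E3 97 A3 at offsets 14–16.
U+10016 → 4-byte form F0 90 80 96 at offsets 17–20.
Offset 20 falls in char 6's range; it's byte 4 of F0 90 80 96 = 0x96.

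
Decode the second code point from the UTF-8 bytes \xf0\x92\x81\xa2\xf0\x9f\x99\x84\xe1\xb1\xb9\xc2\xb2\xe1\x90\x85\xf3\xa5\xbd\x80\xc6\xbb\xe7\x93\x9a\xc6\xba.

Offset 0: leading byte 0xF0 = 11110000 → 4-byte char #1 = F0 92 81 A2.
Offset 4: leading byte 0xF0 = 11110000 → 4-byte char #2 = F0 9F 99 84.
Leading byte 0xF0 = 11110000 matches 11110xxx → 4-byte sequence.
Byte 1: 0xF0 = 11110000, payload 000 (3 bits).
Byte 2: 0x9F = 10011111 (10xxxxxx ✓), payload 011111.
Byte 3: 0x99 = 10011001 (10xxxxxx ✓), payload 011001.
Byte 4: 0x84 = 10000100 (10xxxxxx ✓), payload 000100.
Concatenate: 000011111011001000100 = 0x1F644 (21 bits → U+1F644).

U+1F644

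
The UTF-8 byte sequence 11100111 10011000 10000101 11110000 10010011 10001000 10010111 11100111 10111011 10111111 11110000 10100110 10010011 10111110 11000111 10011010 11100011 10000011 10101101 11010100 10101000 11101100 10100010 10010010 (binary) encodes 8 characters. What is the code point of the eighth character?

U+C892

Offset 0: leading byte 0xE7 = 11100111 → 3-byte char #1 = E7 98 85.
Offset 3: leading byte 0xF0 = 11110000 → 4-byte char #2 = F0 93 88 97.
Offset 7: leading byte 0xE7 = 11100111 → 3-byte char #3 = E7 BB BF.
Offset 10: leading byte 0xF0 = 11110000 → 4-byte char #4 = F0 A6 93 BE.
Offset 14: leading byte 0xC7 = 11000111 → 2-byte char #5 = C7 9A.
Offset 16: leading byte 0xE3 = 11100011 → 3-byte char #6 = E3 83 AD.
Offset 19: leading byte 0xD4 = 11010100 → 2-byte char #7 = D4 A8.
Offset 21: leading byte 0xEC = 11101100 → 3-byte char #8 = EC A2 92.
Leading byte 0xEC = 11101100 matches 1110xxxx → 3-byte sequence.
Byte 1: 0xEC = 11101100, payload 1100 (4 bits).
Byte 2: 0xA2 = 10100010 (10xxxxxx ✓), payload 100010.
Byte 3: 0x92 = 10010010 (10xxxxxx ✓), payload 010010.
Concatenate: 1100100010010010 = 0xC892 (16 bits → U+C892).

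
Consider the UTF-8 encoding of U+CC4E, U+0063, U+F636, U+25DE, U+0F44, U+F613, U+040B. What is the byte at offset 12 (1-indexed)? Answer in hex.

1-indexed offset 12 is 0-indexed offset 11.
U+CC4E → 3-byte form EC B1 8E at offsets 0–2.
U+0063 → 1-byte form 63 at offsets 3–3.
U+F636 → 3-byte form EF 98 B6 at offsets 4–6.
U+25DE → 3-byte form E2 97 9E at offsets 7–9.
U+0F44 → 3-byte form E0 BD 84 at offsets 10–12.
Offset 11 falls in char 5's range; it's byte 2 of E0 BD 84 = 0xBD.

0xBD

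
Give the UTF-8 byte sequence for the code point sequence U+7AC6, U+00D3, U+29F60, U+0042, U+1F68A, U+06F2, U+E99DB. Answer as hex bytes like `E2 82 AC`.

E7 AB 86 C3 93 F0 A9 BD A0 42 F0 9F 9A 8A DB B2 F3 A9 A7 9B

U+7AC6: 3-byte form → E7 AB 86.
U+00D3: 2-byte form → C3 93.
U+29F60: 4-byte form → F0 A9 BD A0.
U+0042: 1-byte form → 42.
U+1F68A: 4-byte form → F0 9F 9A 8A.
U+06F2: 2-byte form → DB B2.
U+E99DB: 4-byte form → F3 A9 A7 9B.
Concatenated (20 bytes): E7 AB 86 C3 93 F0 A9 BD A0 42 F0 9F 9A 8A DB B2 F3 A9 A7 9B.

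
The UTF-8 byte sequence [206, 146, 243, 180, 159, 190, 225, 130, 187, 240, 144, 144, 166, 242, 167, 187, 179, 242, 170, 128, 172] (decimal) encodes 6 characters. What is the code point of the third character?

U+10BB

Offset 0: leading byte 0xCE = 11001110 → 2-byte char #1 = CE 92.
Offset 2: leading byte 0xF3 = 11110011 → 4-byte char #2 = F3 B4 9F BE.
Offset 6: leading byte 0xE1 = 11100001 → 3-byte char #3 = E1 82 BB.
Leading byte 0xE1 = 11100001 matches 1110xxxx → 3-byte sequence.
Byte 1: 0xE1 = 11100001, payload 0001 (4 bits).
Byte 2: 0x82 = 10000010 (10xxxxxx ✓), payload 000010.
Byte 3: 0xBB = 10111011 (10xxxxxx ✓), payload 111011.
Concatenate: 0001000010111011 = 0x10BB (16 bits → U+10BB).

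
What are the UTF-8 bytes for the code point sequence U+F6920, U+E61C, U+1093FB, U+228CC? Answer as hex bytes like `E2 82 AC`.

U+F6920: 4-byte form → F3 B6 A4 A0.
U+E61C: 3-byte form → EE 98 9C.
U+1093FB: 4-byte form → F4 89 8F BB.
U+228CC: 4-byte form → F0 A2 A3 8C.
Concatenated (15 bytes): F3 B6 A4 A0 EE 98 9C F4 89 8F BB F0 A2 A3 8C.

F3 B6 A4 A0 EE 98 9C F4 89 8F BB F0 A2 A3 8C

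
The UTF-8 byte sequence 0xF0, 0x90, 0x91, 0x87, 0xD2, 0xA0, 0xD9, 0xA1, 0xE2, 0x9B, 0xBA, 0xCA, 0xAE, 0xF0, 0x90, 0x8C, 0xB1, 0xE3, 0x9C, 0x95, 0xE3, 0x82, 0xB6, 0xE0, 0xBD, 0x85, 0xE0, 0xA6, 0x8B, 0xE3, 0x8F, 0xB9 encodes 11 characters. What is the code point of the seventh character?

Offset 0: leading byte 0xF0 = 11110000 → 4-byte char #1 = F0 90 91 87.
Offset 4: leading byte 0xD2 = 11010010 → 2-byte char #2 = D2 A0.
Offset 6: leading byte 0xD9 = 11011001 → 2-byte char #3 = D9 A1.
Offset 8: leading byte 0xE2 = 11100010 → 3-byte char #4 = E2 9B BA.
Offset 11: leading byte 0xCA = 11001010 → 2-byte char #5 = CA AE.
Offset 13: leading byte 0xF0 = 11110000 → 4-byte char #6 = F0 90 8C B1.
Offset 17: leading byte 0xE3 = 11100011 → 3-byte char #7 = E3 9C 95.
Leading byte 0xE3 = 11100011 matches 1110xxxx → 3-byte sequence.
Byte 1: 0xE3 = 11100011, payload 0011 (4 bits).
Byte 2: 0x9C = 10011100 (10xxxxxx ✓), payload 011100.
Byte 3: 0x95 = 10010101 (10xxxxxx ✓), payload 010101.
Concatenate: 0011011100010101 = 0x3715 (16 bits → U+3715).

U+3715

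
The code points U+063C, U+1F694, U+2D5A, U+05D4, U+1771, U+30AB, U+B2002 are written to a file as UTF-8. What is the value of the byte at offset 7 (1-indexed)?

0xE2

1-indexed offset 7 is 0-indexed offset 6.
U+063C → 2-byte form D8 BC at offsets 0–1.
U+1F694 → 4-byte form F0 9F 9A 94 at offsets 2–5.
U+2D5A → 3-byte form E2 B5 9A at offsets 6–8.
Offset 6 falls in char 3's range; it's byte 1 of E2 B5 9A = 0xE2.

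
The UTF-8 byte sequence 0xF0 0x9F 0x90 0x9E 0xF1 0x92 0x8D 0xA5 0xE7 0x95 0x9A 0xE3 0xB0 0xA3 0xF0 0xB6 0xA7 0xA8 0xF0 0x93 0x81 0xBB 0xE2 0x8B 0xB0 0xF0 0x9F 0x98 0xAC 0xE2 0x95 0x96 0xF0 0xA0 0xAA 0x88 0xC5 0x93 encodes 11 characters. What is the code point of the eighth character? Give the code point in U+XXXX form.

U+1F62C

Offset 0: leading byte 0xF0 = 11110000 → 4-byte char #1 = F0 9F 90 9E.
Offset 4: leading byte 0xF1 = 11110001 → 4-byte char #2 = F1 92 8D A5.
Offset 8: leading byte 0xE7 = 11100111 → 3-byte char #3 = E7 95 9A.
Offset 11: leading byte 0xE3 = 11100011 → 3-byte char #4 = E3 B0 A3.
Offset 14: leading byte 0xF0 = 11110000 → 4-byte char #5 = F0 B6 A7 A8.
Offset 18: leading byte 0xF0 = 11110000 → 4-byte char #6 = F0 93 81 BB.
Offset 22: leading byte 0xE2 = 11100010 → 3-byte char #7 = E2 8B B0.
Offset 25: leading byte 0xF0 = 11110000 → 4-byte char #8 = F0 9F 98 AC.
Leading byte 0xF0 = 11110000 matches 11110xxx → 4-byte sequence.
Byte 1: 0xF0 = 11110000, payload 000 (3 bits).
Byte 2: 0x9F = 10011111 (10xxxxxx ✓), payload 011111.
Byte 3: 0x98 = 10011000 (10xxxxxx ✓), payload 011000.
Byte 4: 0xAC = 10101100 (10xxxxxx ✓), payload 101100.
Concatenate: 000011111011000101100 = 0x1F62C (21 bits → U+1F62C).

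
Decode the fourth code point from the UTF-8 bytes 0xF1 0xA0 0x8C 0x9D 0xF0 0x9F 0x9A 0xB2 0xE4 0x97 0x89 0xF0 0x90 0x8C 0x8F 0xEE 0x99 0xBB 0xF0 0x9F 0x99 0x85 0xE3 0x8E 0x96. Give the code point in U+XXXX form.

Offset 0: leading byte 0xF1 = 11110001 → 4-byte char #1 = F1 A0 8C 9D.
Offset 4: leading byte 0xF0 = 11110000 → 4-byte char #2 = F0 9F 9A B2.
Offset 8: leading byte 0xE4 = 11100100 → 3-byte char #3 = E4 97 89.
Offset 11: leading byte 0xF0 = 11110000 → 4-byte char #4 = F0 90 8C 8F.
Leading byte 0xF0 = 11110000 matches 11110xxx → 4-byte sequence.
Byte 1: 0xF0 = 11110000, payload 000 (3 bits).
Byte 2: 0x90 = 10010000 (10xxxxxx ✓), payload 010000.
Byte 3: 0x8C = 10001100 (10xxxxxx ✓), payload 001100.
Byte 4: 0x8F = 10001111 (10xxxxxx ✓), payload 001111.
Concatenate: 000010000001100001111 = 0x1030F (21 bits → U+1030F).

U+1030F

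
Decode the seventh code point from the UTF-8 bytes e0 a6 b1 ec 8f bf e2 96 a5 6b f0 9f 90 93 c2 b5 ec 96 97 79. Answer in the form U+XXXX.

U+C597

Offset 0: leading byte 0xE0 = 11100000 → 3-byte char #1 = E0 A6 B1.
Offset 3: leading byte 0xEC = 11101100 → 3-byte char #2 = EC 8F BF.
Offset 6: leading byte 0xE2 = 11100010 → 3-byte char #3 = E2 96 A5.
Offset 9: leading byte 0x6B = 01101011 → 1-byte char #4 = 6B.
Offset 10: leading byte 0xF0 = 11110000 → 4-byte char #5 = F0 9F 90 93.
Offset 14: leading byte 0xC2 = 11000010 → 2-byte char #6 = C2 B5.
Offset 16: leading byte 0xEC = 11101100 → 3-byte char #7 = EC 96 97.
Leading byte 0xEC = 11101100 matches 1110xxxx → 3-byte sequence.
Byte 1: 0xEC = 11101100, payload 1100 (4 bits).
Byte 2: 0x96 = 10010110 (10xxxxxx ✓), payload 010110.
Byte 3: 0x97 = 10010111 (10xxxxxx ✓), payload 010111.
Concatenate: 1100010110010111 = 0xC597 (16 bits → U+C597).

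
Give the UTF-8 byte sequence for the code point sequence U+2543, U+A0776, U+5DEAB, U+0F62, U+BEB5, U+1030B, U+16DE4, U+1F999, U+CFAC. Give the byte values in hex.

U+2543: 3-byte form → E2 95 83.
U+A0776: 4-byte form → F2 A0 9D B6.
U+5DEAB: 4-byte form → F1 9D BA AB.
U+0F62: 3-byte form → E0 BD A2.
U+BEB5: 3-byte form → EB BA B5.
U+1030B: 4-byte form → F0 90 8C 8B.
U+16DE4: 4-byte form → F0 96 B7 A4.
U+1F999: 4-byte form → F0 9F A6 99.
U+CFAC: 3-byte form → EC BE AC.
Concatenated (32 bytes): E2 95 83 F2 A0 9D B6 F1 9D BA AB E0 BD A2 EB BA B5 F0 90 8C 8B F0 96 B7 A4 F0 9F A6 99 EC BE AC.

E2 95 83 F2 A0 9D B6 F1 9D BA AB E0 BD A2 EB BA B5 F0 90 8C 8B F0 96 B7 A4 F0 9F A6 99 EC BE AC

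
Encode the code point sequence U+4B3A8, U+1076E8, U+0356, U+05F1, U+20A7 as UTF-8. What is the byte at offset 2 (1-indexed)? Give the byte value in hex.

0x8B

1-indexed offset 2 is 0-indexed offset 1.
U+4B3A8 → 4-byte form F1 8B 8E A8 at offsets 0–3.
Offset 1 falls in char 1's range; it's byte 2 of F1 8B 8E A8 = 0x8B.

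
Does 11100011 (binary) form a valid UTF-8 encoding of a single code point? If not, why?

invalid (sequence truncated)

Leading byte 0xE3 = 11100011 → 3-byte form, but only 1 byte is present.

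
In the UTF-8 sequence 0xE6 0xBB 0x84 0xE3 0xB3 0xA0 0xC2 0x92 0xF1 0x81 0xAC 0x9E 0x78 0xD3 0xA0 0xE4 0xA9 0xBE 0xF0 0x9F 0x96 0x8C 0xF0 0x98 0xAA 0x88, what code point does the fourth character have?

Offset 0: leading byte 0xE6 = 11100110 → 3-byte char #1 = E6 BB 84.
Offset 3: leading byte 0xE3 = 11100011 → 3-byte char #2 = E3 B3 A0.
Offset 6: leading byte 0xC2 = 11000010 → 2-byte char #3 = C2 92.
Offset 8: leading byte 0xF1 = 11110001 → 4-byte char #4 = F1 81 AC 9E.
Leading byte 0xF1 = 11110001 matches 11110xxx → 4-byte sequence.
Byte 1: 0xF1 = 11110001, payload 001 (3 bits).
Byte 2: 0x81 = 10000001 (10xxxxxx ✓), payload 000001.
Byte 3: 0xAC = 10101100 (10xxxxxx ✓), payload 101100.
Byte 4: 0x9E = 10011110 (10xxxxxx ✓), payload 011110.
Concatenate: 001000001101100011110 = 0x41B1E (21 bits → U+41B1E).

U+41B1E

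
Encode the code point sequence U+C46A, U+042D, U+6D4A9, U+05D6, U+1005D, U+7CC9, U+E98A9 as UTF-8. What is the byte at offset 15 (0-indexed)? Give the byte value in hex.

U+C46A → 3-byte form EC 91 AA at offsets 0–2.
U+042D → 2-byte form D0 AD at offsets 3–4.
U+6D4A9 → 4-byte form F1 AD 92 A9 at offsets 5–8.
U+05D6 → 2-byte form D7 96 at offsets 9–10.
U+1005D → 4-byte form F0 90 81 9D at offsets 11–14.
U+7CC9 → 3-byte form E7 B3 89 at offsets 15–17.
Offset 15 falls in char 6's range; it's byte 1 of E7 B3 89 = 0xE7.

0xE7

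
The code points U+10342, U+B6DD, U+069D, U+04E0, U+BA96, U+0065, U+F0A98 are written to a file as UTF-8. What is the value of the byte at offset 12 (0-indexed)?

U+10342 → 4-byte form F0 90 8D 82 at offsets 0–3.
U+B6DD → 3-byte form EB 9B 9D at offsets 4–6.
U+069D → 2-byte form DA 9D at offsets 7–8.
U+04E0 → 2-byte form D3 A0 at offsets 9–10.
U+BA96 → 3-byte form EB AA 96 at offsets 11–13.
Offset 12 falls in char 5's range; it's byte 2 of EB AA 96 = 0xAA.

0xAA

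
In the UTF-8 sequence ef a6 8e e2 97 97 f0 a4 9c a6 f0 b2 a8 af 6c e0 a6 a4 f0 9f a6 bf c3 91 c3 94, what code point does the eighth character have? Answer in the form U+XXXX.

U+00D1

Offset 0: leading byte 0xEF = 11101111 → 3-byte char #1 = EF A6 8E.
Offset 3: leading byte 0xE2 = 11100010 → 3-byte char #2 = E2 97 97.
Offset 6: leading byte 0xF0 = 11110000 → 4-byte char #3 = F0 A4 9C A6.
Offset 10: leading byte 0xF0 = 11110000 → 4-byte char #4 = F0 B2 A8 AF.
Offset 14: leading byte 0x6C = 01101100 → 1-byte char #5 = 6C.
Offset 15: leading byte 0xE0 = 11100000 → 3-byte char #6 = E0 A6 A4.
Offset 18: leading byte 0xF0 = 11110000 → 4-byte char #7 = F0 9F A6 BF.
Offset 22: leading byte 0xC3 = 11000011 → 2-byte char #8 = C3 91.
Leading byte 0xC3 = 11000011 matches 110xxxxx → 2-byte sequence.
Byte 1: 0xC3 = 11000011, payload 00011 (5 bits).
Byte 2: 0x91 = 10010001 (10xxxxxx ✓), payload 010001.
Concatenate: 00011010001 = 0xD1 (11 bits → U+00D1).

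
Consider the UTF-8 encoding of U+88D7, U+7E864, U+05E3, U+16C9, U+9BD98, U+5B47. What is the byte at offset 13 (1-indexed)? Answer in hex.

1-indexed offset 13 is 0-indexed offset 12.
U+88D7 → 3-byte form E8 A3 97 at offsets 0–2.
U+7E864 → 4-byte form F1 BE A1 A4 at offsets 3–6.
U+05E3 → 2-byte form D7 A3 at offsets 7–8.
U+16C9 → 3-byte form E1 9B 89 at offsets 9–11.
U+9BD98 → 4-byte form F2 9B B6 98 at offsets 12–15.
Offset 12 falls in char 5's range; it's byte 1 of F2 9B B6 98 = 0xF2.

0xF2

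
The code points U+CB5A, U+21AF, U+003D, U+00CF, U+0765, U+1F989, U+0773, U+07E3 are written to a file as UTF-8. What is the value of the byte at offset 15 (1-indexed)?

1-indexed offset 15 is 0-indexed offset 14.
U+CB5A → 3-byte form EC AD 9A at offsets 0–2.
U+21AF → 3-byte form E2 86 AF at offsets 3–5.
U+003D → 1-byte form 3D at offsets 6–6.
U+00CF → 2-byte form C3 8F at offsets 7–8.
U+0765 → 2-byte form DD A5 at offsets 9–10.
U+1F989 → 4-byte form F0 9F A6 89 at offsets 11–14.
Offset 14 falls in char 6's range; it's byte 4 of F0 9F A6 89 = 0x89.

0x89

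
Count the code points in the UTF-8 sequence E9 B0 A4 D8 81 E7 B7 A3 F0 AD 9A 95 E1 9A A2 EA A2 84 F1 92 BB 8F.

7

Byte at offset 0: 0xE9 = 11101001 → 3-byte char (#1). Advance 3.
Byte at offset 3: 0xD8 = 11011000 → 2-byte char (#2). Advance 2.
Byte at offset 5: 0xE7 = 11100111 → 3-byte char (#3). Advance 3.
Byte at offset 8: 0xF0 = 11110000 → 4-byte char (#4). Advance 4.
Byte at offset 12: 0xE1 = 11100001 → 3-byte char (#5). Advance 3.
Byte at offset 15: 0xEA = 11101010 → 3-byte char (#6). Advance 3.
Byte at offset 18: 0xF1 = 11110001 → 4-byte char (#7). Advance 4.
Reached end at offset 22 after 7 code points.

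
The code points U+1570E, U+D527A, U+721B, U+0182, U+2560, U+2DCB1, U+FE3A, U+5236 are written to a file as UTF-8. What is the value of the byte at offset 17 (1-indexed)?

1-indexed offset 17 is 0-indexed offset 16.
U+1570E → 4-byte form F0 95 9C 8E at offsets 0–3.
U+D527A → 4-byte form F3 95 89 BA at offsets 4–7.
U+721B → 3-byte form E7 88 9B at offsets 8–10.
U+0182 → 2-byte form C6 82 at offsets 11–12.
U+2560 → 3-byte form E2 95 A0 at offsets 13–15.
U+2DCB1 → 4-byte form F0 AD B2 B1 at offsets 16–19.
Offset 16 falls in char 6's range; it's byte 1 of F0 AD B2 B1 = 0xF0.

0xF0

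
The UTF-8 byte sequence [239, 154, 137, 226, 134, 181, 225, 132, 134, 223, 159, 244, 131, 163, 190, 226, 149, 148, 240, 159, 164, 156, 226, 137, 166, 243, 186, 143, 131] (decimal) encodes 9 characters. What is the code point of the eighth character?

U+2266

Offset 0: leading byte 0xEF = 11101111 → 3-byte char #1 = EF 9A 89.
Offset 3: leading byte 0xE2 = 11100010 → 3-byte char #2 = E2 86 B5.
Offset 6: leading byte 0xE1 = 11100001 → 3-byte char #3 = E1 84 86.
Offset 9: leading byte 0xDF = 11011111 → 2-byte char #4 = DF 9F.
Offset 11: leading byte 0xF4 = 11110100 → 4-byte char #5 = F4 83 A3 BE.
Offset 15: leading byte 0xE2 = 11100010 → 3-byte char #6 = E2 95 94.
Offset 18: leading byte 0xF0 = 11110000 → 4-byte char #7 = F0 9F A4 9C.
Offset 22: leading byte 0xE2 = 11100010 → 3-byte char #8 = E2 89 A6.
Leading byte 0xE2 = 11100010 matches 1110xxxx → 3-byte sequence.
Byte 1: 0xE2 = 11100010, payload 0010 (4 bits).
Byte 2: 0x89 = 10001001 (10xxxxxx ✓), payload 001001.
Byte 3: 0xA6 = 10100110 (10xxxxxx ✓), payload 100110.
Concatenate: 0010001001100110 = 0x2266 (16 bits → U+2266).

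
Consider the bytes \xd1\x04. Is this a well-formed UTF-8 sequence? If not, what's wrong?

Leading byte 0xD1 = 11010001 → 2-byte form.
Byte 2 is 0x04 = 00000100, which is not 10xxxxxx — expected a continuation byte.

invalid (non-continuation byte where continuation expected)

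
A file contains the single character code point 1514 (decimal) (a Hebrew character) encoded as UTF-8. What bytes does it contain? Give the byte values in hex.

U+05EA = 0x5EA = 1514 decimal. In range U+0080–U+07FF → 2-byte form: 110xxxxx 10xxxxxx.
Binary (11 bits): 10111101010.
Split 5+6: 10111 | 101010.
Byte 1: 11010111 = 0xD7.
Byte 2: 10101010 = 0xAA.

D7 AA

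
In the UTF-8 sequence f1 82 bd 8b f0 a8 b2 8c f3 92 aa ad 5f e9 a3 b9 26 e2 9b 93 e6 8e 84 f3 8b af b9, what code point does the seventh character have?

Offset 0: leading byte 0xF1 = 11110001 → 4-byte char #1 = F1 82 BD 8B.
Offset 4: leading byte 0xF0 = 11110000 → 4-byte char #2 = F0 A8 B2 8C.
Offset 8: leading byte 0xF3 = 11110011 → 4-byte char #3 = F3 92 AA AD.
Offset 12: leading byte 0x5F = 01011111 → 1-byte char #4 = 5F.
Offset 13: leading byte 0xE9 = 11101001 → 3-byte char #5 = E9 A3 B9.
Offset 16: leading byte 0x26 = 00100110 → 1-byte char #6 = 26.
Offset 17: leading byte 0xE2 = 11100010 → 3-byte char #7 = E2 9B 93.
Leading byte 0xE2 = 11100010 matches 1110xxxx → 3-byte sequence.
Byte 1: 0xE2 = 11100010, payload 0010 (4 bits).
Byte 2: 0x9B = 10011011 (10xxxxxx ✓), payload 011011.
Byte 3: 0x93 = 10010011 (10xxxxxx ✓), payload 010011.
Concatenate: 0010011011010011 = 0x26D3 (16 bits → U+26D3).

U+26D3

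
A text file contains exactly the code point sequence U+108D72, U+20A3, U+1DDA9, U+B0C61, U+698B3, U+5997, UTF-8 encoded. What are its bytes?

F4 88 B5 B2 E2 82 A3 F0 9D B6 A9 F2 B0 B1 A1 F1 A9 A2 B3 E5 A6 97

U+108D72: 4-byte form → F4 88 B5 B2.
U+20A3: 3-byte form → E2 82 A3.
U+1DDA9: 4-byte form → F0 9D B6 A9.
U+B0C61: 4-byte form → F2 B0 B1 A1.
U+698B3: 4-byte form → F1 A9 A2 B3.
U+5997: 3-byte form → E5 A6 97.
Concatenated (22 bytes): F4 88 B5 B2 E2 82 A3 F0 9D B6 A9 F2 B0 B1 A1 F1 A9 A2 B3 E5 A6 97.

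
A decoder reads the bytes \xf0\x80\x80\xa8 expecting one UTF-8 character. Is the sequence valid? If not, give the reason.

Leading byte 0xF0 = 11110000 → 4-byte form.
Continuation bytes all match 10xxxxxx. Payload decodes to 0x28.
But 0x28 < 0x10000, the minimum for a 4-byte sequence — this is an overlong encoding.

invalid (overlong encoding)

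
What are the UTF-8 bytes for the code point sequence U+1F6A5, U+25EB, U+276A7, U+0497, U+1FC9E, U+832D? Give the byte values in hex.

U+1F6A5: 4-byte form → F0 9F 9A A5.
U+25EB: 3-byte form → E2 97 AB.
U+276A7: 4-byte form → F0 A7 9A A7.
U+0497: 2-byte form → D2 97.
U+1FC9E: 4-byte form → F0 9F B2 9E.
U+832D: 3-byte form → E8 8C AD.
Concatenated (20 bytes): F0 9F 9A A5 E2 97 AB F0 A7 9A A7 D2 97 F0 9F B2 9E E8 8C AD.

F0 9F 9A A5 E2 97 AB F0 A7 9A A7 D2 97 F0 9F B2 9E E8 8C AD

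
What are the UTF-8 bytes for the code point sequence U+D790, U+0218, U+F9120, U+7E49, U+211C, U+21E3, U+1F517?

ED 9E 90 C8 98 F3 B9 84 A0 E7 B9 89 E2 84 9C E2 87 A3 F0 9F 94 97

U+D790: 3-byte form → ED 9E 90.
U+0218: 2-byte form → C8 98.
U+F9120: 4-byte form → F3 B9 84 A0.
U+7E49: 3-byte form → E7 B9 89.
U+211C: 3-byte form → E2 84 9C.
U+21E3: 3-byte form → E2 87 A3.
U+1F517: 4-byte form → F0 9F 94 97.
Concatenated (22 bytes): ED 9E 90 C8 98 F3 B9 84 A0 E7 B9 89 E2 84 9C E2 87 A3 F0 9F 94 97.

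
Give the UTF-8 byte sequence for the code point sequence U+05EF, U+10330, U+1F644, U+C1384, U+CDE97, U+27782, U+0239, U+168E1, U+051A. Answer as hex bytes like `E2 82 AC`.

D7 AF F0 90 8C B0 F0 9F 99 84 F3 81 8E 84 F3 8D BA 97 F0 A7 9E 82 C8 B9 F0 96 A3 A1 D4 9A

U+05EF: 2-byte form → D7 AF.
U+10330: 4-byte form → F0 90 8C B0.
U+1F644: 4-byte form → F0 9F 99 84.
U+C1384: 4-byte form → F3 81 8E 84.
U+CDE97: 4-byte form → F3 8D BA 97.
U+27782: 4-byte form → F0 A7 9E 82.
U+0239: 2-byte form → C8 B9.
U+168E1: 4-byte form → F0 96 A3 A1.
U+051A: 2-byte form → D4 9A.
Concatenated (30 bytes): D7 AF F0 90 8C B0 F0 9F 99 84 F3 81 8E 84 F3 8D BA 97 F0 A7 9E 82 C8 B9 F0 96 A3 A1 D4 9A.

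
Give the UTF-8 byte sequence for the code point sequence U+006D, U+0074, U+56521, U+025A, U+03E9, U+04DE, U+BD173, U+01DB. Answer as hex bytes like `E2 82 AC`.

6D 74 F1 96 94 A1 C9 9A CF A9 D3 9E F2 BD 85 B3 C7 9B

U+006D: 1-byte form → 6D.
U+0074: 1-byte form → 74.
U+56521: 4-byte form → F1 96 94 A1.
U+025A: 2-byte form → C9 9A.
U+03E9: 2-byte form → CF A9.
U+04DE: 2-byte form → D3 9E.
U+BD173: 4-byte form → F2 BD 85 B3.
U+01DB: 2-byte form → C7 9B.
Concatenated (18 bytes): 6D 74 F1 96 94 A1 C9 9A CF A9 D3 9E F2 BD 85 B3 C7 9B.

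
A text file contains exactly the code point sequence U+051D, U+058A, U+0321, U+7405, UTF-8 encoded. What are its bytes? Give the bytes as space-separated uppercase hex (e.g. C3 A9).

D4 9D D6 8A CC A1 E7 90 85

U+051D: 2-byte form → D4 9D.
U+058A: 2-byte form → D6 8A.
U+0321: 2-byte form → CC A1.
U+7405: 3-byte form → E7 90 85.
Concatenated (9 bytes): D4 9D D6 8A CC A1 E7 90 85.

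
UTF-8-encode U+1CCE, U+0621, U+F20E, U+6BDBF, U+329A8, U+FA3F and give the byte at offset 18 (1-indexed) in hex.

1-indexed offset 18 is 0-indexed offset 17.
U+1CCE → 3-byte form E1 B3 8E at offsets 0–2.
U+0621 → 2-byte form D8 A1 at offsets 3–4.
U+F20E → 3-byte form EF 88 8E at offsets 5–7.
U+6BDBF → 4-byte form F1 AB B6 BF at offsets 8–11.
U+329A8 → 4-byte form F0 B2 A6 A8 at offsets 12–15.
U+FA3F → 3-byte form EF A8 BF at offsets 16–18.
Offset 17 falls in char 6's range; it's byte 2 of EF A8 BF = 0xA8.

0xA8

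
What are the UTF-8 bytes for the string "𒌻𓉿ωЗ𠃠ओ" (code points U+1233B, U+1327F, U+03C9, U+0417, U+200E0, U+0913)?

F0 92 8C BB F0 93 89 BF CF 89 D0 97 F0 A0 83 A0 E0 A4 93

U+1233B: 4-byte form → F0 92 8C BB.
U+1327F: 4-byte form → F0 93 89 BF.
U+03C9: 2-byte form → CF 89.
U+0417: 2-byte form → D0 97.
U+200E0: 4-byte form → F0 A0 83 A0.
U+0913: 3-byte form → E0 A4 93.
Concatenated (19 bytes): F0 92 8C BB F0 93 89 BF CF 89 D0 97 F0 A0 83 A0 E0 A4 93.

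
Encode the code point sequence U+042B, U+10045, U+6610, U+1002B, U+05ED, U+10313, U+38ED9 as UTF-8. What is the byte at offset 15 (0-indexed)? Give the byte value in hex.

0xF0

U+042B → 2-byte form D0 AB at offsets 0–1.
U+10045 → 4-byte form F0 90 81 85 at offsets 2–5.
U+6610 → 3-byte form E6 98 90 at offsets 6–8.
U+1002B → 4-byte form F0 90 80 AB at offsets 9–12.
U+05ED → 2-byte form D7 AD at offsets 13–14.
U+10313 → 4-byte form F0 90 8C 93 at offsets 15–18.
Offset 15 falls in char 6's range; it's byte 1 of F0 90 8C 93 = 0xF0.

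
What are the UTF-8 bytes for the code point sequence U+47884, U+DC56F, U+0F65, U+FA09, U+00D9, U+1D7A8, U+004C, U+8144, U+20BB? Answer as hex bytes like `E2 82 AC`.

U+47884: 4-byte form → F1 87 A2 84.
U+DC56F: 4-byte form → F3 9C 95 AF.
U+0F65: 3-byte form → E0 BD A5.
U+FA09: 3-byte form → EF A8 89.
U+00D9: 2-byte form → C3 99.
U+1D7A8: 4-byte form → F0 9D 9E A8.
U+004C: 1-byte form → 4C.
U+8144: 3-byte form → E8 85 84.
U+20BB: 3-byte form → E2 82 BB.
Concatenated (27 bytes): F1 87 A2 84 F3 9C 95 AF E0 BD A5 EF A8 89 C3 99 F0 9D 9E A8 4C E8 85 84 E2 82 BB.

F1 87 A2 84 F3 9C 95 AF E0 BD A5 EF A8 89 C3 99 F0 9D 9E A8 4C E8 85 84 E2 82 BB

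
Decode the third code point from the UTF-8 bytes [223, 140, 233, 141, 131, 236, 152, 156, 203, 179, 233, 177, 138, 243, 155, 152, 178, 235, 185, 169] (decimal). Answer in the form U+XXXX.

Offset 0: leading byte 0xDF = 11011111 → 2-byte char #1 = DF 8C.
Offset 2: leading byte 0xE9 = 11101001 → 3-byte char #2 = E9 8D 83.
Offset 5: leading byte 0xEC = 11101100 → 3-byte char #3 = EC 98 9C.
Leading byte 0xEC = 11101100 matches 1110xxxx → 3-byte sequence.
Byte 1: 0xEC = 11101100, payload 1100 (4 bits).
Byte 2: 0x98 = 10011000 (10xxxxxx ✓), payload 011000.
Byte 3: 0x9C = 10011100 (10xxxxxx ✓), payload 011100.
Concatenate: 1100011000011100 = 0xC61C (16 bits → U+C61C).

U+C61C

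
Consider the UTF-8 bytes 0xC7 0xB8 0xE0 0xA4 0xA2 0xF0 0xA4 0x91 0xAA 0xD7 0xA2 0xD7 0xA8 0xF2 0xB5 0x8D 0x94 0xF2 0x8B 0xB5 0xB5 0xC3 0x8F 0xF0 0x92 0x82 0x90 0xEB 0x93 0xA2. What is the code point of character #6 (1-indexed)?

Offset 0: leading byte 0xC7 = 11000111 → 2-byte char #1 = C7 B8.
Offset 2: leading byte 0xE0 = 11100000 → 3-byte char #2 = E0 A4 A2.
Offset 5: leading byte 0xF0 = 11110000 → 4-byte char #3 = F0 A4 91 AA.
Offset 9: leading byte 0xD7 = 11010111 → 2-byte char #4 = D7 A2.
Offset 11: leading byte 0xD7 = 11010111 → 2-byte char #5 = D7 A8.
Offset 13: leading byte 0xF2 = 11110010 → 4-byte char #6 = F2 B5 8D 94.
Leading byte 0xF2 = 11110010 matches 11110xxx → 4-byte sequence.
Byte 1: 0xF2 = 11110010, payload 010 (3 bits).
Byte 2: 0xB5 = 10110101 (10xxxxxx ✓), payload 110101.
Byte 3: 0x8D = 10001101 (10xxxxxx ✓), payload 001101.
Byte 4: 0x94 = 10010100 (10xxxxxx ✓), payload 010100.
Concatenate: 010110101001101010100 = 0xB5354 (21 bits → U+B5354).

U+B5354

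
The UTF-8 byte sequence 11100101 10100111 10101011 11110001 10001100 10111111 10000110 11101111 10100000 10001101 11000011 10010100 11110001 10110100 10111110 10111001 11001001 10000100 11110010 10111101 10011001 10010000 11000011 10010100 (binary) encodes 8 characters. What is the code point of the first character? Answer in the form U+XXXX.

Offset 0: leading byte 0xE5 = 11100101 → 3-byte char #1 = E5 A7 AB.
Leading byte 0xE5 = 11100101 matches 1110xxxx → 3-byte sequence.
Byte 1: 0xE5 = 11100101, payload 0101 (4 bits).
Byte 2: 0xA7 = 10100111 (10xxxxxx ✓), payload 100111.
Byte 3: 0xAB = 10101011 (10xxxxxx ✓), payload 101011.
Concatenate: 0101100111101011 = 0x59EB (16 bits → U+59EB).

U+59EB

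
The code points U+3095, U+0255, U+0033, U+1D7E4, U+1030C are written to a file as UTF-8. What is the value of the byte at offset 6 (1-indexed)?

1-indexed offset 6 is 0-indexed offset 5.
U+3095 → 3-byte form E3 82 95 at offsets 0–2.
U+0255 → 2-byte form C9 95 at offsets 3–4.
U+0033 → 1-byte form 33 at offsets 5–5.
Offset 5 falls in char 3's range; it's byte 1 of 33 = 0x33.

0x33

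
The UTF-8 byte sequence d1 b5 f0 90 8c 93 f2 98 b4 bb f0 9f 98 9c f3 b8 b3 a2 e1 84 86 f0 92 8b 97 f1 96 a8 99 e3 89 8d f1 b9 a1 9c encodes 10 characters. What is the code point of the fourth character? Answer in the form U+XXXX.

Offset 0: leading byte 0xD1 = 11010001 → 2-byte char #1 = D1 B5.
Offset 2: leading byte 0xF0 = 11110000 → 4-byte char #2 = F0 90 8C 93.
Offset 6: leading byte 0xF2 = 11110010 → 4-byte char #3 = F2 98 B4 BB.
Offset 10: leading byte 0xF0 = 11110000 → 4-byte char #4 = F0 9F 98 9C.
Leading byte 0xF0 = 11110000 matches 11110xxx → 4-byte sequence.
Byte 1: 0xF0 = 11110000, payload 000 (3 bits).
Byte 2: 0x9F = 10011111 (10xxxxxx ✓), payload 011111.
Byte 3: 0x98 = 10011000 (10xxxxxx ✓), payload 011000.
Byte 4: 0x9C = 10011100 (10xxxxxx ✓), payload 011100.
Concatenate: 000011111011000011100 = 0x1F61C (21 bits → U+1F61C).

U+1F61C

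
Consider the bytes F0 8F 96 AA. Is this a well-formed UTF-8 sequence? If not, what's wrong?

invalid (overlong encoding)

Leading byte 0xF0 = 11110000 → 4-byte form.
Continuation bytes all match 10xxxxxx. Payload decodes to 0xF5AA.
But 0xF5AA < 0x10000, the minimum for a 4-byte sequence — this is an overlong encoding.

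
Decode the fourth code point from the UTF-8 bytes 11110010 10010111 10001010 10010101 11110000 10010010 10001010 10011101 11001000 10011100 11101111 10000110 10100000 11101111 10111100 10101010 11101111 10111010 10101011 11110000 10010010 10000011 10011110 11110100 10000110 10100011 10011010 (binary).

U+F1A0

Offset 0: leading byte 0xF2 = 11110010 → 4-byte char #1 = F2 97 8A 95.
Offset 4: leading byte 0xF0 = 11110000 → 4-byte char #2 = F0 92 8A 9D.
Offset 8: leading byte 0xC8 = 11001000 → 2-byte char #3 = C8 9C.
Offset 10: leading byte 0xEF = 11101111 → 3-byte char #4 = EF 86 A0.
Leading byte 0xEF = 11101111 matches 1110xxxx → 3-byte sequence.
Byte 1: 0xEF = 11101111, payload 1111 (4 bits).
Byte 2: 0x86 = 10000110 (10xxxxxx ✓), payload 000110.
Byte 3: 0xA0 = 10100000 (10xxxxxx ✓), payload 100000.
Concatenate: 1111000110100000 = 0xF1A0 (16 bits → U+F1A0).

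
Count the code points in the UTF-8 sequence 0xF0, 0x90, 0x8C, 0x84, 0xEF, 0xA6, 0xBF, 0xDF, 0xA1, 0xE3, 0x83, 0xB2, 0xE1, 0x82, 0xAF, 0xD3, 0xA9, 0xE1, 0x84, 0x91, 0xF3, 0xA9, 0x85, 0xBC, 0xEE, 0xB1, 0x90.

9

Byte at offset 0: 0xF0 = 11110000 → 4-byte char (#1). Advance 4.
Byte at offset 4: 0xEF = 11101111 → 3-byte char (#2). Advance 3.
Byte at offset 7: 0xDF = 11011111 → 2-byte char (#3). Advance 2.
Byte at offset 9: 0xE3 = 11100011 → 3-byte char (#4). Advance 3.
Byte at offset 12: 0xE1 = 11100001 → 3-byte char (#5). Advance 3.
Byte at offset 15: 0xD3 = 11010011 → 2-byte char (#6). Advance 2.
Byte at offset 17: 0xE1 = 11100001 → 3-byte char (#7). Advance 3.
Byte at offset 20: 0xF3 = 11110011 → 4-byte char (#8). Advance 4.
Byte at offset 24: 0xEE = 11101110 → 3-byte char (#9). Advance 3.
Reached end at offset 27 after 9 code points.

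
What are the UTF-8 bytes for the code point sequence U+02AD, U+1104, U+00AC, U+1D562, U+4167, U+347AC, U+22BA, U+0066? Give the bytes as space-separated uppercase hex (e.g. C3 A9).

U+02AD: 2-byte form → CA AD.
U+1104: 3-byte form → E1 84 84.
U+00AC: 2-byte form → C2 AC.
U+1D562: 4-byte form → F0 9D 95 A2.
U+4167: 3-byte form → E4 85 A7.
U+347AC: 4-byte form → F0 B4 9E AC.
U+22BA: 3-byte form → E2 8A BA.
U+0066: 1-byte form → 66.
Concatenated (22 bytes): CA AD E1 84 84 C2 AC F0 9D 95 A2 E4 85 A7 F0 B4 9E AC E2 8A BA 66.

CA AD E1 84 84 C2 AC F0 9D 95 A2 E4 85 A7 F0 B4 9E AC E2 8A BA 66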